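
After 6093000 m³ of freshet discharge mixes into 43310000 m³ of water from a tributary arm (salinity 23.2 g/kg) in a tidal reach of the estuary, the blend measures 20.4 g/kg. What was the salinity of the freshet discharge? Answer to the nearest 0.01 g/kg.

Salt balance: 43,310,000×23.2 + 6,093,000×S = 49,403,000×20.4
1,004,792,000 + 6,093,000·S = 1,007,821,200
S = (1,007,821,200 − 1,004,792,000) / 6,093,000 = 0.4972 g/kg

0.50 g/kg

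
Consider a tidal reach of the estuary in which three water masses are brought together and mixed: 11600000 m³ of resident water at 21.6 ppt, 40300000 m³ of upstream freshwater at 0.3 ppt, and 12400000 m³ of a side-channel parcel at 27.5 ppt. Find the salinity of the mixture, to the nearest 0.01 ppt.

Salt balance:
salt = 11,600,000×21.6 + 40,300,000×0.3 + 12,400,000×27.5 = 250,560,000 + 12,090,000 + 341,000,000 = 603,650,000
volume = 11,600,000 + 40,300,000 + 12,400,000 = 64,300,000 m³
S = 603,650,000 / 64,300,000 = 9.388 ppt

9.39 ppt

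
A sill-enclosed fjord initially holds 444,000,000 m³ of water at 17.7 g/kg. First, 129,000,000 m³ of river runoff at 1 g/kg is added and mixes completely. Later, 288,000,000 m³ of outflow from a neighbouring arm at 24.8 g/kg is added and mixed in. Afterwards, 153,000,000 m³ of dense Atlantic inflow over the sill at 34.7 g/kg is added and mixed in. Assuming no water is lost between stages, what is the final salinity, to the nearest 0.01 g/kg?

20.16 g/kg

Total salt / total volume:
Initial salt = 444,000,000×17.7 = 7,858,800,000
After stage 1: salt = 7,858,800,000 + 129,000,000×1 = 7,987,800,000; volume = 573,000,000 m³; S = 13.94 g/kg
After stage 2: salt = 7,987,800,000 + 288,000,000×24.8 = 15,130,200,000; volume = 861,000,000 m³; S = 17.573 g/kg
After stage 3: salt = 15,130,200,000 + 153,000,000×34.7 = 20,439,300,000; volume = 1,014,000,000 m³
S = 20,439,300,000 / 1,014,000,000 = 20.1571 g/kg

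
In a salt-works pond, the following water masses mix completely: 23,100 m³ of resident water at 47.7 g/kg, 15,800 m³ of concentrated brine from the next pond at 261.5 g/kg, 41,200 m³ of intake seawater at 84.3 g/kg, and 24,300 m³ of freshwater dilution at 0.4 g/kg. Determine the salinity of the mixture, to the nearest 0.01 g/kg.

83.49 g/kg

Conserving salt mass:
salt = 23,100×47.7 + 15,800×261.5 + 41,200×84.3 + 24,300×0.4 = 1,101,870 + 4,131,700 + 3,473,160 + 9,720 = 8,716,450
volume = 23,100 + 15,800 + 41,200 + 24,300 = 104,400 m³
S = 8,716,450 / 104,400 = 83.4909 g/kg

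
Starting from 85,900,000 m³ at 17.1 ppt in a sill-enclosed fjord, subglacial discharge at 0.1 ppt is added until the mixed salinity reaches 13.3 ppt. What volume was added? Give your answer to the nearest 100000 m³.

24700000 m³

Salt balance: 85,900,000×17.1 + V×0.1 = (85,900,000+V)×13.3
1,468,890,000 + 0.1V = 1,142,470,000 + 13.3V
326,420,000 = 13.2V
V = 24,728,787.88 m³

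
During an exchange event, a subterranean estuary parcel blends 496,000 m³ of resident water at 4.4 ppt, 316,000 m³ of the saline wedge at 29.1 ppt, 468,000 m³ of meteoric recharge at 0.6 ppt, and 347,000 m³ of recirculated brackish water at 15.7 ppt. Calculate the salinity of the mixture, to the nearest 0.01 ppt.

Mass of salt is conserved:
salt = 496,000×4.4 + 316,000×29.1 + 468,000×0.6 + 347,000×15.7 = 2,182,400 + 9,195,600 + 280,800 + 5,447,900 = 17,106,700
volume = 496,000 + 316,000 + 468,000 + 347,000 = 1,627,000 m³
S = 17,106,700 / 1,627,000 = 10.5143 ppt

10.51 ppt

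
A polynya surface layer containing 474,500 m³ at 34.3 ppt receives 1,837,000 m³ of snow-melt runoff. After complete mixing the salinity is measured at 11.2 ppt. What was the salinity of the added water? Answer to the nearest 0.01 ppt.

Salt balance: 474,500×34.3 + 1,837,000×S = 2,311,500×11.2
16,275,350 + 1,837,000·S = 25,888,800
S = (25,888,800 − 16,275,350) / 1,837,000 = 5.2332 ppt

5.23 ppt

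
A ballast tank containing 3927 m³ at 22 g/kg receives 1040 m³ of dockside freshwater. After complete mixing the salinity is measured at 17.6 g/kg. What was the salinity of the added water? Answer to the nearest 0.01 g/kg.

0.99 g/kg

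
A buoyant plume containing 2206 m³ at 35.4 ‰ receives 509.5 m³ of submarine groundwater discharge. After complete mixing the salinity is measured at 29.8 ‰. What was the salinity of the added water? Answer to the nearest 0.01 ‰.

5.55 ‰

Salt balance: 2,206×35.4 + 509.5×S = 2,715.5×29.8
78,092.4 + 509.5·S = 80,921.9
S = (80,921.9 − 78,092.4) / 509.5 = 5.5535 ‰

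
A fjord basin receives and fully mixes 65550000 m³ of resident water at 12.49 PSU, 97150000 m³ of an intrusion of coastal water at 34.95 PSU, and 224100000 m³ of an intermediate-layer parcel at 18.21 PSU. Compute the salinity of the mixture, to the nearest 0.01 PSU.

21.45 PSU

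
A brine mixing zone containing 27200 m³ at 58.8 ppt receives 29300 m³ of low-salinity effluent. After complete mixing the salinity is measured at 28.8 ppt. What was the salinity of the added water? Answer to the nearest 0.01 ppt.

Salt balance: 27,200×58.8 + 29,300×S = 56,500×28.8
1,599,360 + 29,300·S = 1,627,200
S = (1,627,200 − 1,599,360) / 29,300 = 0.9502 ppt

0.95 ppt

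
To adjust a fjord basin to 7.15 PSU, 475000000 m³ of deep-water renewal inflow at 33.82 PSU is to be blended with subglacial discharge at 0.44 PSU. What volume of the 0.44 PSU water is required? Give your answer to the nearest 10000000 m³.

1890000000 m³

Salt balance: 475,000,000×33.82 + V×0.44 = (475,000,000+V)×7.15
16,064,500,000 + 0.44V = 3,396,250,000 + 7.15V
12,668,250,000 = 6.71V
V = 1,887,965,722.8 m³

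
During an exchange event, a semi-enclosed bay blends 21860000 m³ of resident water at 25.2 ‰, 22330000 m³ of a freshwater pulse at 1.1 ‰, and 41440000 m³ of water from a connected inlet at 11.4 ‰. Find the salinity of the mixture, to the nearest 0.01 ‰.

12.24 ‰

Weighted by volume,
salt = 21,860,000×25.2 + 22,330,000×1.1 + 41,440,000×11.4 = 550,872,000 + 24,563,000 + 472,416,000 = 1,047,851,000
volume = 21,860,000 + 22,330,000 + 41,440,000 = 85,630,000 m³
S = 1,047,851,000 / 85,630,000 = 12.237 ‰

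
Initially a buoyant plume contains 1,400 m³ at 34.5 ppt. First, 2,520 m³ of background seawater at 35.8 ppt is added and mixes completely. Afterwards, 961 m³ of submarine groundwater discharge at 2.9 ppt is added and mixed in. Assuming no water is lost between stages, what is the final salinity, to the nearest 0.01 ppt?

Mass of salt is conserved:
Initial salt = 1,400×34.5 = 48,300
After stage 1: salt = 48,300 + 2,520×35.8 = 138,516; volume = 3,920 m³; S = 35.336 ppt
After stage 2: salt = 138,516 + 961×2.9 = 141,302.9; volume = 4,881 m³
S = 141,302.9 / 4,881 = 28.9496 ppt

28.95 ppt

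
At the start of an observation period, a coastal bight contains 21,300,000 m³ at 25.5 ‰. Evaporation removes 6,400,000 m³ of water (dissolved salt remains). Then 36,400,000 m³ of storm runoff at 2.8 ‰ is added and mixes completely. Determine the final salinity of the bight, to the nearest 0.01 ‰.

12.57 ‰

After evaporation: salt = 21,300,000×25.5 = 543,150,000; volume = 21,300,000 − 6,400,000 = 14,900,000 m³
After mixing: salt = 543,150,000 + 36,400,000×2.8 = 645,070,000; volume = 14,900,000 + 36,400,000 = 51,300,000 m³
S = 645,070,000 / 51,300,000 = 12.5745 ‰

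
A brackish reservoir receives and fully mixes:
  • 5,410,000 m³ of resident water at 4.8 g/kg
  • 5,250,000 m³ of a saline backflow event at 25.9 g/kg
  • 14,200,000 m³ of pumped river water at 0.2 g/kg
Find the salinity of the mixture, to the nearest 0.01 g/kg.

6.63 g/kg

By conservation of dissolved salt,
salt = 5,410,000×4.8 + 5,250,000×25.9 + 14,200,000×0.2 = 25,968,000 + 135,975,000 + 2,840,000 = 164,783,000
volume = 5,410,000 + 5,250,000 + 14,200,000 = 24,860,000 m³
S = 164,783,000 / 24,860,000 = 6.6284 g/kg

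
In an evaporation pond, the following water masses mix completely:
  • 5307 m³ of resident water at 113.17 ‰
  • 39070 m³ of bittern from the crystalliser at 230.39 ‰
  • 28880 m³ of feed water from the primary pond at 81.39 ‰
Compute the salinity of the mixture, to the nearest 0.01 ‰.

Salt balance:
salt = 5,307×113.17 + 39,070×230.39 + 28,880×81.39 = 600,593.19 + 9,001,337.3 + 2,350,543.2 = 11,952,473.69
volume = 5,307 + 39,070 + 28,880 = 73,257 m³
S = 11,952,473.69 / 73,257 = 163.1581 ‰

163.16 ‰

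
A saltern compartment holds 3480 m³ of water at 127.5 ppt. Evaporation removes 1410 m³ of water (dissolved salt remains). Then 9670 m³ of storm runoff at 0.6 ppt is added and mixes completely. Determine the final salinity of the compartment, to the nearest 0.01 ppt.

After evaporation: salt = 3,480×127.5 = 443,700; volume = 3,480 − 1,410 = 2,070 m³
After mixing: salt = 443,700 + 9,670×0.6 = 449,502; volume = 2,070 + 9,670 = 11,740 m³
S = 449,502 / 11,740 = 38.2881 ppt

38.29 ppt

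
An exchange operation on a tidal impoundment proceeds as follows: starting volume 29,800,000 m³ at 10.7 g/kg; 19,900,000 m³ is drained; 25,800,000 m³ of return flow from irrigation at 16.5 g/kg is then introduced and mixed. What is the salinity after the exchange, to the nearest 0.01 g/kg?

14.89 g/kg

Remaining after removal: 9,900,000 m³ at 10.7 g/kg (salt = 105,930,000)
After addition: salt = 105,930,000 + 25,800,000×16.5 = 531,630,000; volume = 35,700,000 m³
S = 531,630,000 / 35,700,000 = 14.8916 g/kg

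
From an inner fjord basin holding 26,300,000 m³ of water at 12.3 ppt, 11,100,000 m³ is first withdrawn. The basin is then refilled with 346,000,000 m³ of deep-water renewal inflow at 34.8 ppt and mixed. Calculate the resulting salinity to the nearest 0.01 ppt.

33.85 ppt

Remaining after removal: 15,200,000 m³ at 12.3 ppt (salt = 186,960,000)
After addition: salt = 186,960,000 + 346,000,000×34.8 = 12,227,760,000; volume = 361,200,000 m³
S = 12,227,760,000 / 361,200,000 = 33.8532 ppt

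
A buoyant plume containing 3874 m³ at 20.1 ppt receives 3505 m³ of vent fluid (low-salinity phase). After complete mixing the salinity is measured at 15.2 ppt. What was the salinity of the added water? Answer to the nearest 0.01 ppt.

9.78 ppt

Salt balance: 3,874×20.1 + 3,505×S = 7,379×15.2
77,867.4 + 3,505·S = 112,160.8
S = (112,160.8 − 77,867.4) / 3,505 = 9.7841 ppt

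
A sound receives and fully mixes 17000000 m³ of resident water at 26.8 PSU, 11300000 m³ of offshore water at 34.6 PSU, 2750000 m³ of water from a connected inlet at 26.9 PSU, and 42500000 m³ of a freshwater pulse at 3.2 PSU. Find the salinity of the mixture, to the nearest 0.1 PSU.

By conservation of dissolved salt,
salt = 17,000,000×26.8 + 11,300,000×34.6 + 2,750,000×26.9 + 42,500,000×3.2 = 455,600,000 + 390,980,000 + 73,975,000 + 136,000,000 = 1,056,555,000
volume = 17,000,000 + 11,300,000 + 2,750,000 + 42,500,000 = 73,550,000 m³
S = 1,056,555,000 / 73,550,000 = 14.365 PSU

14.4 PSU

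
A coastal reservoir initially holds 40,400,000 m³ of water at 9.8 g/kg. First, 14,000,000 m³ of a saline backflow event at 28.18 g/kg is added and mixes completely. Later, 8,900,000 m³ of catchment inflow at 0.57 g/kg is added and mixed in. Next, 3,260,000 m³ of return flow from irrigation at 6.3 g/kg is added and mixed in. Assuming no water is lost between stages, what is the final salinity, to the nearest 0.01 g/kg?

Conserving salt mass:
Initial salt = 40,400,000×9.8 = 395,920,000
After stage 1: salt = 395,920,000 + 14,000,000×28.18 = 790,440,000; volume = 54,400,000 m³; S = 14.53 g/kg
After stage 2: salt = 790,440,000 + 8,900,000×0.57 = 795,513,000; volume = 63,300,000 m³; S = 12.567 g/kg
After stage 3: salt = 795,513,000 + 3,260,000×6.3 = 816,051,000; volume = 66,560,000 m³
S = 816,051,000 / 66,560,000 = 12.2604 g/kg

12.26 g/kg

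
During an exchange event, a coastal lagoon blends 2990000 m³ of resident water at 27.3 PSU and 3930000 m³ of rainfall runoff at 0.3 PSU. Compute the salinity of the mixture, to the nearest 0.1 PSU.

12.0 PSU

Conserving salt mass:
salt = 2,990,000×27.3 + 3,930,000×0.3 = 81,627,000 + 1,179,000 = 82,806,000
volume = 2,990,000 + 3,930,000 = 6,920,000 m³
S = 82,806,000 / 6,920,000 = 11.966 PSU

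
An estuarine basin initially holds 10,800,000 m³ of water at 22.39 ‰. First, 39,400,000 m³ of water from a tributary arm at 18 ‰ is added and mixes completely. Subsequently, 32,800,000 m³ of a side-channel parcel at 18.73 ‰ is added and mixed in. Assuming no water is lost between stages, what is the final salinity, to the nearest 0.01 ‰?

18.86 ‰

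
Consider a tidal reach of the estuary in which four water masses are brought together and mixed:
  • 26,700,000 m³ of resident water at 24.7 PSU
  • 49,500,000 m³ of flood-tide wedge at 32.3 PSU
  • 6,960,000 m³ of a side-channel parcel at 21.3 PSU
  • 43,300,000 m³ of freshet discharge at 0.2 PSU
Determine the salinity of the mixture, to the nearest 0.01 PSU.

Salt balance:
salt = 26,700,000×24.7 + 49,500,000×32.3 + 6,960,000×21.3 + 43,300,000×0.2 = 659,490,000 + 1,598,850,000 + 148,248,000 + 8,660,000 = 2,415,248,000
volume = 26,700,000 + 49,500,000 + 6,960,000 + 43,300,000 = 126,460,000 m³
S = 2,415,248,000 / 126,460,000 = 19.0989 PSU

19.10 PSU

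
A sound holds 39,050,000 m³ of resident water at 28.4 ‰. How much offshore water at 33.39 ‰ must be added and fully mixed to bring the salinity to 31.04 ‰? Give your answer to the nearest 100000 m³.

43900000 m³

Salt balance: 39,050,000×28.4 + V×33.39 = (39,050,000+V)×31.04
1,109,020,000 + 33.39V = 1,212,112,000 + 31.04V
103,092,000 = 2.35V
V = 43,868,936.17 m³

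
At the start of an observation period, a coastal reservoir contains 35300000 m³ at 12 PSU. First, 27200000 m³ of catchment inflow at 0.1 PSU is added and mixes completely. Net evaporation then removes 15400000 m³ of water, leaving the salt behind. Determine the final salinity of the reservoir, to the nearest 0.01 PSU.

After mixing: salt = 35,300,000×12 + 27,200,000×0.1 = 426,320,000; volume = 62,500,000 m³
After evaporation: salt unchanged = 426,320,000; volume = 62,500,000 − 15,400,000 = 47,100,000 m³
S = 426,320,000 / 47,100,000 = 9.0514 PSU

9.05 PSU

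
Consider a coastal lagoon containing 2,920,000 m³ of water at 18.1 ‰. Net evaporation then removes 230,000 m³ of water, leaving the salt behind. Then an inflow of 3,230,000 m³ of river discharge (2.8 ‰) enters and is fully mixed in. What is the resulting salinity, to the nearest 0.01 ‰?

10.46 ‰

After evaporation: salt = 2,920,000×18.1 = 52,852,000; volume = 2,920,000 − 230,000 = 2,690,000 m³
After mixing: salt = 52,852,000 + 3,230,000×2.8 = 61,896,000; volume = 2,690,000 + 3,230,000 = 5,920,000 m³
S = 61,896,000 / 5,920,000 = 10.4554 ‰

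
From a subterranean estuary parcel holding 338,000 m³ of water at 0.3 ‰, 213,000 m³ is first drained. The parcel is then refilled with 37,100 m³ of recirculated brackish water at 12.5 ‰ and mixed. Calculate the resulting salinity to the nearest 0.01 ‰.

Remaining after removal: 125,000 m³ at 0.3 ‰ (salt = 37,500)
After addition: salt = 37,500 + 37,100×12.5 = 501,250; volume = 162,100 m³
S = 501,250 / 162,100 = 3.0922 ‰

3.09 ‰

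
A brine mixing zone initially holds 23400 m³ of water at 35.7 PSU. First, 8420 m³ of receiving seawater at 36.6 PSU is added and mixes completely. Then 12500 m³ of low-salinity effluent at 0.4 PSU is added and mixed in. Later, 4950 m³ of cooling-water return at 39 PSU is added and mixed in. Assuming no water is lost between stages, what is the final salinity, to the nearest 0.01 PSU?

27.23 PSU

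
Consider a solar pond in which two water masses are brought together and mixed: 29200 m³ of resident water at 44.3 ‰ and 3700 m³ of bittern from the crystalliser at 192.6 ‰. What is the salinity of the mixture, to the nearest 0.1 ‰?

Weighted by volume,
salt = 29,200×44.3 + 3,700×192.6 = 1,293,560 + 712,620 = 2,006,180
volume = 29,200 + 3,700 = 32,900 m³
S = 2,006,180 / 32,900 = 60.978 ‰

61.0 ‰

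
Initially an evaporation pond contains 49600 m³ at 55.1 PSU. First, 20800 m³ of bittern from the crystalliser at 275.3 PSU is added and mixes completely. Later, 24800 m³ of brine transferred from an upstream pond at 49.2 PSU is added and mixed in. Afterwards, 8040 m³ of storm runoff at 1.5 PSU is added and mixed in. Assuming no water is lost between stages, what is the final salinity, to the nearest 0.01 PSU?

93.87 PSU

Salt balance:
Initial salt = 49,600×55.1 = 2,732,960
After stage 1: salt = 2,732,960 + 20,800×275.3 = 8,459,200; volume = 70,400 m³; S = 120.159 PSU
After stage 2: salt = 8,459,200 + 24,800×49.2 = 9,679,360; volume = 95,200 m³; S = 101.674 PSU
After stage 3: salt = 9,679,360 + 8,040×1.5 = 9,691,420; volume = 103,240 m³
S = 9,691,420 / 103,240 = 93.8727 PSU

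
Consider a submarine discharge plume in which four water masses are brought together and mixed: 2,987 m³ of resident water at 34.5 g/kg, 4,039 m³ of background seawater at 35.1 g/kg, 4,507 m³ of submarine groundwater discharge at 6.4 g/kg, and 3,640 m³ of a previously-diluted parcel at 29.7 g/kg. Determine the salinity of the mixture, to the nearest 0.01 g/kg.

Total salt / total volume:
salt = 2,987×34.5 + 4,039×35.1 + 4,507×6.4 + 3,640×29.7 = 103,051.5 + 141,768.9 + 28,844.8 + 108,108 = 381,773.2
volume = 2,987 + 4,039 + 4,507 + 3,640 = 15,173 m³
S = 381,773.2 / 15,173 = 25.1614 g/kg

25.16 g/kg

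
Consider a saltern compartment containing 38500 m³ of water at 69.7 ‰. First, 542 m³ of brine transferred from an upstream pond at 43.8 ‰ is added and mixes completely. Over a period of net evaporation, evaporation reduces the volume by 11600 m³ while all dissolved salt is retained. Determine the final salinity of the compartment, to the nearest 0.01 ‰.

98.65 ‰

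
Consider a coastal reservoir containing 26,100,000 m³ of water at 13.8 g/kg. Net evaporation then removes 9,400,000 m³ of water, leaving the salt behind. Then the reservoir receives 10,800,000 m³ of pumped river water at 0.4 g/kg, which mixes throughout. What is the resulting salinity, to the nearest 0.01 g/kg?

13.25 g/kg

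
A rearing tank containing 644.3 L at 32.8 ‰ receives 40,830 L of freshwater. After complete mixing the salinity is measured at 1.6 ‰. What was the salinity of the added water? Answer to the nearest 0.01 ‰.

Salt balance: 644.3×32.8 + 40,830×S = 41,474.3×1.6
21,133.04 + 40,830·S = 66,358.88
S = (66,358.88 − 21,133.04) / 40,830 = 1.1077 ‰

1.11 ‰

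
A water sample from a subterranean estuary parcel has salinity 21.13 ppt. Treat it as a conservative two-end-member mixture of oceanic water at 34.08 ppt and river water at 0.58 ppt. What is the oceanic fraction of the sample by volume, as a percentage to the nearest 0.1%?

Let g be the oceanic fraction. Salt balance per unit volume:
g×34.08 + (1−g)×0.58 = 21.13
g = (21.13 − 0.58) / (34.08 − 0.58) = 20.55/33.5 = 0.6134

61.3%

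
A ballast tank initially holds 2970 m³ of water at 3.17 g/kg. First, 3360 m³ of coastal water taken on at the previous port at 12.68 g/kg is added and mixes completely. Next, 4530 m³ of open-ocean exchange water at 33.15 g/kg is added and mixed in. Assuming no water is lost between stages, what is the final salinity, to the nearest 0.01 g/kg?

Salt balance:
Initial salt = 2,970×3.17 = 9,414.9
After stage 1: salt = 9,414.9 + 3,360×12.68 = 52,019.7; volume = 6,330 m³; S = 8.218 g/kg
After stage 2: salt = 52,019.7 + 4,530×33.15 = 202,189.2; volume = 10,860 m³
S = 202,189.2 / 10,860 = 18.6178 g/kg

18.62 g/kg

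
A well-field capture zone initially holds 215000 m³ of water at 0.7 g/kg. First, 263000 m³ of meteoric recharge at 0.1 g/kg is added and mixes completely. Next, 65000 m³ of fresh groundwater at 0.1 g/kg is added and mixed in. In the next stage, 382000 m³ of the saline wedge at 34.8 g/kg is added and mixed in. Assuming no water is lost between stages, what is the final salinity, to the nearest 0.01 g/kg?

Conserving salt mass:
Initial salt = 215,000×0.7 = 150,500
After stage 1: salt = 150,500 + 263,000×0.1 = 176,800; volume = 478,000 m³; S = 0.37 g/kg
After stage 2: salt = 176,800 + 65,000×0.1 = 183,300; volume = 543,000 m³; S = 0.338 g/kg
After stage 3: salt = 183,300 + 382,000×34.8 = 13,476,900; volume = 925,000 m³
S = 13,476,900 / 925,000 = 14.5696 g/kg

14.57 g/kg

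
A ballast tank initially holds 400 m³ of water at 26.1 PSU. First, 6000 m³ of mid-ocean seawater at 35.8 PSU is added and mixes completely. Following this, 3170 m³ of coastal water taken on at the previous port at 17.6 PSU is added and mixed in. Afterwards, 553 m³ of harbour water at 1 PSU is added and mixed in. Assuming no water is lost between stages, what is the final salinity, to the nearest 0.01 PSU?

27.82 PSU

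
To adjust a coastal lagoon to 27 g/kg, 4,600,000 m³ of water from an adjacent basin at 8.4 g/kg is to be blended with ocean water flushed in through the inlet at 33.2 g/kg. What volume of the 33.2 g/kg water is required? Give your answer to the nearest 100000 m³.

Salt balance: 4,600,000×8.4 + V×33.2 = (4,600,000+V)×27
38,640,000 + 33.2V = 124,200,000 + 27V
85,560,000 = 6.2V
V = 13,800,000 m³

13800000 m³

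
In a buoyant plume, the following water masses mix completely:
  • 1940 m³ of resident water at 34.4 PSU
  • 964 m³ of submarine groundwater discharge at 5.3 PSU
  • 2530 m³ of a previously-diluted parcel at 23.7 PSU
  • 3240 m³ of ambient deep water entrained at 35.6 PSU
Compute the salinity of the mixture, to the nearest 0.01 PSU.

28.49 PSU

Total salt / total volume:
salt = 1,940×34.4 + 964×5.3 + 2,530×23.7 + 3,240×35.6 = 66,736 + 5,109.2 + 59,961 + 115,344 = 247,150.2
volume = 1,940 + 964 + 2,530 + 3,240 = 8,674 m³
S = 247,150.2 / 8,674 = 28.4932 PSU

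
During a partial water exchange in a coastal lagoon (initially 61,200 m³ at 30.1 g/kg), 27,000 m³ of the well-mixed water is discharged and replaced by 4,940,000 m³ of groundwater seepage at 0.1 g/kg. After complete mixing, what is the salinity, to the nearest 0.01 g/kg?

0.31 g/kg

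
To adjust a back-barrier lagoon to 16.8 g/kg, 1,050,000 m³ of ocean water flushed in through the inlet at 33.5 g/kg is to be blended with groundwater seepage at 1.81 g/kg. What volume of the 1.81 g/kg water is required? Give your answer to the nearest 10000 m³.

Salt balance: 1,050,000×33.5 + V×1.81 = (1,050,000+V)×16.8
35,175,000 + 1.81V = 17,640,000 + 16.8V
17,535,000 = 14.99V
V = 1,169,779.85 m³

1170000 m³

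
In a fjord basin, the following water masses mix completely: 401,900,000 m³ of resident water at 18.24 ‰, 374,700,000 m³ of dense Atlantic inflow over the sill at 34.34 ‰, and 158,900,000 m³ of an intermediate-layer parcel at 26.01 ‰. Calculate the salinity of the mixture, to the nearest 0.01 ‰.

26.01 ‰

By conservation of dissolved salt,
salt = 401,900,000×18.24 + 374,700,000×34.34 + 158,900,000×26.01 = 7,330,656,000 + 12,867,198,000 + 4,132,989,000 = 24,330,843,000
volume = 401,900,000 + 374,700,000 + 158,900,000 = 935,500,000 m³
S = 24,330,843,000 / 935,500,000 = 26.0084 ‰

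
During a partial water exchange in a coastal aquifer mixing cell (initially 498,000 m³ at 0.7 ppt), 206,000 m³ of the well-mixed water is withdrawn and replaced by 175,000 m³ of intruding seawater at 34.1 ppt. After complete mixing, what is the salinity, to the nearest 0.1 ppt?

Remaining after removal: 292,000 m³ at 0.7 ppt (salt = 204,400)
After addition: salt = 204,400 + 175,000×34.1 = 6,171,900; volume = 467,000 m³
S = 6,171,900 / 467,000 = 13.2161 ppt

13.2 ppt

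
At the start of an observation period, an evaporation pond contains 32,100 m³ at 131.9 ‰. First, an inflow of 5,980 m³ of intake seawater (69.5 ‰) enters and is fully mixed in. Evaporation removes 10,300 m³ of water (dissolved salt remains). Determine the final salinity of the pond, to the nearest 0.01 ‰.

After mixing: salt = 32,100×131.9 + 5,980×69.5 = 4,649,600; volume = 38,080 m³
After evaporation: salt unchanged = 4,649,600; volume = 38,080 − 10,300 = 27,780 m³
S = 4,649,600 / 27,780 = 167.3722 ‰

167.37 ‰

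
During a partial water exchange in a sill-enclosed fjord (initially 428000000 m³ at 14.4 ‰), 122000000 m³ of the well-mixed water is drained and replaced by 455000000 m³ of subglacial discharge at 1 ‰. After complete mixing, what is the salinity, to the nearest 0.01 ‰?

Remaining after removal: 306,000,000 m³ at 14.4 ‰ (salt = 4,406,400,000)
After addition: salt = 4,406,400,000 + 455,000,000×1 = 4,861,400,000; volume = 761,000,000 m³
S = 4,861,400,000 / 761,000,000 = 6.3882 ‰

6.39 ‰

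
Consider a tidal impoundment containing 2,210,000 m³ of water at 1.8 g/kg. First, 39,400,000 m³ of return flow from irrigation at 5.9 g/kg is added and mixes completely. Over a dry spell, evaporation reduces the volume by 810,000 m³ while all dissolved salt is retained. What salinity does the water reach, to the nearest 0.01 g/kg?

5.80 g/kg

After mixing: salt = 2,210,000×1.8 + 39,400,000×5.9 = 236,438,000; volume = 41,610,000 m³
After evaporation: salt unchanged = 236,438,000; volume = 41,610,000 − 810,000 = 40,800,000 m³
S = 236,438,000 / 40,800,000 = 5.795 g/kg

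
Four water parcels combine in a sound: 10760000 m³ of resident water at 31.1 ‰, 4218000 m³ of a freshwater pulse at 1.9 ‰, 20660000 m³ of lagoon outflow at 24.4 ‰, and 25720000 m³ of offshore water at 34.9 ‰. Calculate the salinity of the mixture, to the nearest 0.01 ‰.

28.43 ‰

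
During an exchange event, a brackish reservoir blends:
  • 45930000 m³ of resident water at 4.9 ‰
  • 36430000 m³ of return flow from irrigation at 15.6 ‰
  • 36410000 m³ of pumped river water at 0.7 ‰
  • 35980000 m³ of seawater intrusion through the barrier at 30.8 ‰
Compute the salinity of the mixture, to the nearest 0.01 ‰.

12.45 ‰

By conservation of dissolved salt,
salt = 45,930,000×4.9 + 36,430,000×15.6 + 36,410,000×0.7 + 35,980,000×30.8 = 225,057,000 + 568,308,000 + 25,487,000 + 1,108,184,000 = 1,927,036,000
volume = 45,930,000 + 36,430,000 + 36,410,000 + 35,980,000 = 154,750,000 m³
S = 1,927,036,000 / 154,750,000 = 12.4526 ‰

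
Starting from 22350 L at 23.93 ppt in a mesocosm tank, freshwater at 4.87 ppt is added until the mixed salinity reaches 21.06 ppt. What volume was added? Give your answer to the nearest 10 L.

Salt balance: 22,350×23.93 + V×4.87 = (22,350+V)×21.06
534,835.5 + 4.87V = 470,691 + 21.06V
64,144.5 = 16.19V
V = 3,961.98 L

3960 L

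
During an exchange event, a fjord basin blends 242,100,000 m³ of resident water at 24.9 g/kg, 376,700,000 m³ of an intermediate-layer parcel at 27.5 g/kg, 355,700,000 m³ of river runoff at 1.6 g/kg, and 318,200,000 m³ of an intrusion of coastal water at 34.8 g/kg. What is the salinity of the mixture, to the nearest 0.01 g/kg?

21.68 g/kg

Conserving salt mass:
salt = 242,100,000×24.9 + 376,700,000×27.5 + 355,700,000×1.6 + 318,200,000×34.8 = 6,028,290,000 + 10,359,250,000 + 569,120,000 + 11,073,360,000 = 28,030,020,000
volume = 242,100,000 + 376,700,000 + 355,700,000 + 318,200,000 = 1,292,700,000 m³
S = 28,030,020,000 / 1,292,700,000 = 21.6833 g/kg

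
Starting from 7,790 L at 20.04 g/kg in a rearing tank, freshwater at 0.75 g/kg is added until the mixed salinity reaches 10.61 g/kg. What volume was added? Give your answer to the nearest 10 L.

7450 L

Salt balance: 7,790×20.04 + V×0.75 = (7,790+V)×10.61
156,111.6 + 0.75V = 82,651.9 + 10.61V
73,459.7 = 9.86V
V = 7,450.27 L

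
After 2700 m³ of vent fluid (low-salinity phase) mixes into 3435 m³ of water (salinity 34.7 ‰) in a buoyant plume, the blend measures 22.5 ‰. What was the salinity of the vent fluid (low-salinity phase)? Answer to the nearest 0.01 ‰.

6.98 ‰

Salt balance: 3,435×34.7 + 2,700×S = 6,135×22.5
119,194.5 + 2,700·S = 138,037.5
S = (138,037.5 − 119,194.5) / 2,700 = 6.9789 ‰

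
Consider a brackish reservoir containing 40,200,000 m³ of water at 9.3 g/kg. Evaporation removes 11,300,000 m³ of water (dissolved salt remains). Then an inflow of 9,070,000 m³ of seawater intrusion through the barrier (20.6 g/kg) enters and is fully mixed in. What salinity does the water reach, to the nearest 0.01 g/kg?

14.77 g/kg

After evaporation: salt = 40,200,000×9.3 = 373,860,000; volume = 40,200,000 − 11,300,000 = 28,900,000 m³
After mixing: salt = 373,860,000 + 9,070,000×20.6 = 560,702,000; volume = 28,900,000 + 9,070,000 = 37,970,000 m³
S = 560,702,000 / 37,970,000 = 14.767 g/kg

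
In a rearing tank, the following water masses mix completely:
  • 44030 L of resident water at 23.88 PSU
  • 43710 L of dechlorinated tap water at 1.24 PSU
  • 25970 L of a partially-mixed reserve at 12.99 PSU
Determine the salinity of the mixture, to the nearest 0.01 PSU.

Conserving salt mass:
salt = 44,030×23.88 + 43,710×1.24 + 25,970×12.99 = 1,051,436.4 + 54,200.4 + 337,350.3 = 1,442,987.1
volume = 44,030 + 43,710 + 25,970 = 113,710 L
S = 1,442,987.1 / 113,710 = 12.6901 PSU

12.69 PSU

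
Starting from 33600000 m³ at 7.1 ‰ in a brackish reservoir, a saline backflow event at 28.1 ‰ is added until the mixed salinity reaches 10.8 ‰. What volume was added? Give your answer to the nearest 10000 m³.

Salt balance: 33,600,000×7.1 + V×28.1 = (33,600,000+V)×10.8
238,560,000 + 28.1V = 362,880,000 + 10.8V
124,320,000 = 17.3V
V = 7,186,127.17 m³

7190000 m³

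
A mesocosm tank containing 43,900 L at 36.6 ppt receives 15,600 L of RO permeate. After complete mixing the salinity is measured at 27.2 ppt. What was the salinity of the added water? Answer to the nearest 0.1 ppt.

Salt balance: 43,900×36.6 + 15,600×S = 59,500×27.2
1,606,740 + 15,600·S = 1,618,400
S = (1,618,400 − 1,606,740) / 15,600 = 0.7474 ppt

0.7 ppt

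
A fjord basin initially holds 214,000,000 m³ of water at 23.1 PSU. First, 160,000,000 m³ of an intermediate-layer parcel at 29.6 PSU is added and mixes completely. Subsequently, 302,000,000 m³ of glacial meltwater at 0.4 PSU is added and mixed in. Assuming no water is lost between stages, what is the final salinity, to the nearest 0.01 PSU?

Salt balance:
Initial salt = 214,000,000×23.1 = 4,943,400,000
After stage 1: salt = 4,943,400,000 + 160,000,000×29.6 = 9,679,400,000; volume = 374,000,000 m³; S = 25.881 PSU
After stage 2: salt = 9,679,400,000 + 302,000,000×0.4 = 9,800,200,000; volume = 676,000,000 m³
S = 9,800,200,000 / 676,000,000 = 14.4973 PSU

14.50 PSU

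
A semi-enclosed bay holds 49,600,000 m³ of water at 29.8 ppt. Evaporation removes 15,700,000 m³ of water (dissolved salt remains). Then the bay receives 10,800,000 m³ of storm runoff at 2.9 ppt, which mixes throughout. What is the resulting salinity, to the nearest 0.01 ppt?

After evaporation: salt = 49,600,000×29.8 = 1,478,080,000; volume = 49,600,000 − 15,700,000 = 33,900,000 m³
After mixing: salt = 1,478,080,000 + 10,800,000×2.9 = 1,509,400,000; volume = 33,900,000 + 10,800,000 = 44,700,000 m³
S = 1,509,400,000 / 44,700,000 = 33.7673 ppt

33.77 ppt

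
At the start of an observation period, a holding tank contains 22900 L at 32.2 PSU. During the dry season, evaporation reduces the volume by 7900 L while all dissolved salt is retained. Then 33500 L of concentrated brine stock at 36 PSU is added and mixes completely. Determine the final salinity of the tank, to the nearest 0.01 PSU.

After evaporation: salt = 22,900×32.2 = 737,380; volume = 22,900 − 7,900 = 15,000 L
After mixing: salt = 737,380 + 33,500×36 = 1,943,380; volume = 15,000 + 33,500 = 48,500 L
S = 1,943,380 / 48,500 = 40.0697 PSU

40.07 PSU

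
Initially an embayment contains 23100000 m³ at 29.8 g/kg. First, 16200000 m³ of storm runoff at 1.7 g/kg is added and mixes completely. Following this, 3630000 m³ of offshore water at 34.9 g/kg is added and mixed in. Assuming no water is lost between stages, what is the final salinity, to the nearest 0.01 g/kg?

19.63 g/kg

Conserving salt mass:
Initial salt = 23,100,000×29.8 = 688,380,000
After stage 1: salt = 688,380,000 + 16,200,000×1.7 = 715,920,000; volume = 39,300,000 m³; S = 18.217 g/kg
After stage 2: salt = 715,920,000 + 3,630,000×34.9 = 842,607,000; volume = 42,930,000 m³
S = 842,607,000 / 42,930,000 = 19.6275 g/kg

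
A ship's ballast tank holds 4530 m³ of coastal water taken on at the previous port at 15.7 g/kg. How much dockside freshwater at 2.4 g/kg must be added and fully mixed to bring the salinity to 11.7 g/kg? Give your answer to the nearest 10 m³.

1950 m³

Salt balance: 4,530×15.7 + V×2.4 = (4,530+V)×11.7
71,121 + 2.4V = 53,001 + 11.7V
18,120 = 9.3V
V = 1,948.39 m³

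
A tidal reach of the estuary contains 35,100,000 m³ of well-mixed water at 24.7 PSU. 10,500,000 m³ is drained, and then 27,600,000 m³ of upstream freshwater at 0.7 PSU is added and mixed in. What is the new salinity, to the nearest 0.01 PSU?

Remaining after removal: 24,600,000 m³ at 24.7 PSU (salt = 607,620,000)
After addition: salt = 607,620,000 + 27,600,000×0.7 = 626,940,000; volume = 52,200,000 m³
S = 626,940,000 / 52,200,000 = 12.0103 PSU

12.01 PSU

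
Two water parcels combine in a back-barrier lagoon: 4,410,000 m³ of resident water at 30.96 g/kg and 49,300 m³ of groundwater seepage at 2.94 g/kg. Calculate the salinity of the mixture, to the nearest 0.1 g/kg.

30.7 g/kg

Salt balance:
salt = 4,410,000×30.96 + 49,300×2.94 = 136,533,600 + 144,942 = 136,678,542
volume = 4,410,000 + 49,300 = 4,459,300 m³
S = 136,678,542 / 4,459,300 = 30.65 g/kg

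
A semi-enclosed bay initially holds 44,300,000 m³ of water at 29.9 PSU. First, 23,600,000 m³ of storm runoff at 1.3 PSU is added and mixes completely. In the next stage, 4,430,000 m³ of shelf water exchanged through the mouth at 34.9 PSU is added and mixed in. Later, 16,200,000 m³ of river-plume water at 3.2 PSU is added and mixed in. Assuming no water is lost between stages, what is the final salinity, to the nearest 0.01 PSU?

17.64 PSU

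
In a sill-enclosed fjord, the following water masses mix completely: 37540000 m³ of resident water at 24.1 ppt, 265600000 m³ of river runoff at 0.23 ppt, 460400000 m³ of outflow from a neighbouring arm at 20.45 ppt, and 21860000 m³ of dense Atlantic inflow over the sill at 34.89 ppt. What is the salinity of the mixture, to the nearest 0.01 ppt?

14.19 ppt

Mass of salt is conserved:
salt = 37,540,000×24.1 + 265,600,000×0.23 + 460,400,000×20.45 + 21,860,000×34.89 = 904,714,000 + 61,088,000 + 9,415,180,000 + 762,695,400 = 11,143,677,400
volume = 37,540,000 + 265,600,000 + 460,400,000 + 21,860,000 = 785,400,000 m³
S = 11,143,677,400 / 785,400,000 = 14.1885 ppt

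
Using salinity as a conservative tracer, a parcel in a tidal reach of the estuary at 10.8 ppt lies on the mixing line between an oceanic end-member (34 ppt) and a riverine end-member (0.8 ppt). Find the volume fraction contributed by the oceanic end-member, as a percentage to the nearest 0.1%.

Let g be the oceanic fraction. Salt balance per unit volume:
g×34 + (1−g)×0.8 = 10.8
g = (10.8 − 0.8) / (34 − 0.8) = 10/33.2 = 0.3012

30.1%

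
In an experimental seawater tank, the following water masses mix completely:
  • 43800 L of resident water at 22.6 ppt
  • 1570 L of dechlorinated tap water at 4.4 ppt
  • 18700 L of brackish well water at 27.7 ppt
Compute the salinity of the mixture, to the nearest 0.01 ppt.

23.64 ppt

Salt balance:
salt = 43,800×22.6 + 1,570×4.4 + 18,700×27.7 = 989,880 + 6,908 + 517,990 = 1,514,778
volume = 43,800 + 1,570 + 18,700 = 64,070 L
S = 1,514,778 / 64,070 = 23.6425 ppt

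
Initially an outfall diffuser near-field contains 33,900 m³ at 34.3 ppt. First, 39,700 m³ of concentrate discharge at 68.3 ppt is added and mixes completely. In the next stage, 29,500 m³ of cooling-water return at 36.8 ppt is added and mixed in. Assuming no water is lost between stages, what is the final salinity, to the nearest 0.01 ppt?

48.11 ppt

Conserving salt mass:
Initial salt = 33,900×34.3 = 1,162,770
After stage 1: salt = 1,162,770 + 39,700×68.3 = 3,874,280; volume = 73,600 m³; S = 52.64 ppt
After stage 2: salt = 3,874,280 + 29,500×36.8 = 4,959,880; volume = 103,100 m³
S = 4,959,880 / 103,100 = 48.1075 ppt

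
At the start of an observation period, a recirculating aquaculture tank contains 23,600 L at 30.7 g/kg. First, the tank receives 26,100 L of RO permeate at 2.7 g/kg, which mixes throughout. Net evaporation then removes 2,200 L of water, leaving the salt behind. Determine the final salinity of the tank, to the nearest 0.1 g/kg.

16.7 g/kg

After mixing: salt = 23,600×30.7 + 26,100×2.7 = 794,990; volume = 49,700 L
After evaporation: salt unchanged = 794,990; volume = 49,700 − 2,200 = 47,500 L
S = 794,990 / 47,500 = 16.7366 g/kg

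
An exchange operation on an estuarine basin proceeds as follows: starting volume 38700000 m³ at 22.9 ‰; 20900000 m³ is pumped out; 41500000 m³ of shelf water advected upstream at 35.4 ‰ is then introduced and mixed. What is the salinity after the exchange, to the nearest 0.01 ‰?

31.65 ‰

Remaining after removal: 17,800,000 m³ at 22.9 ‰ (salt = 407,620,000)
After addition: salt = 407,620,000 + 41,500,000×35.4 = 1,876,720,000; volume = 59,300,000 m³
S = 1,876,720,000 / 59,300,000 = 31.6479 ‰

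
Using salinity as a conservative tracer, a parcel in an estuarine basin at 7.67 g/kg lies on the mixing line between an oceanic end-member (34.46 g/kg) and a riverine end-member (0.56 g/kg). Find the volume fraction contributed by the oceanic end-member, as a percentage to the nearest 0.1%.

Let g be the oceanic fraction. Salt balance per unit volume:
g×34.46 + (1−g)×0.56 = 7.67
g = (7.67 − 0.56) / (34.46 − 0.56) = 7.11/33.9 = 0.2097

21.0%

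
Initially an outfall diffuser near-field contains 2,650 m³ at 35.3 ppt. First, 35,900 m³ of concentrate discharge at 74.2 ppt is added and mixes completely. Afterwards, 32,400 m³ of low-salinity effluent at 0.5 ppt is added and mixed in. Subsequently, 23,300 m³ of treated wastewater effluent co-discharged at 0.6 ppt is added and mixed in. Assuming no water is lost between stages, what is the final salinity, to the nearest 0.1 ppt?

Conserving salt mass:
Initial salt = 2,650×35.3 = 93,545
After stage 1: salt = 93,545 + 35,900×74.2 = 2,757,325; volume = 38,550 m³; S = 71.526 ppt
After stage 2: salt = 2,757,325 + 32,400×0.5 = 2,773,525; volume = 70,950 m³; S = 39.091 ppt
After stage 3: salt = 2,773,525 + 23,300×0.6 = 2,787,505; volume = 94,250 m³
S = 2,787,505 / 94,250 = 29.5756 ppt

29.6 ppt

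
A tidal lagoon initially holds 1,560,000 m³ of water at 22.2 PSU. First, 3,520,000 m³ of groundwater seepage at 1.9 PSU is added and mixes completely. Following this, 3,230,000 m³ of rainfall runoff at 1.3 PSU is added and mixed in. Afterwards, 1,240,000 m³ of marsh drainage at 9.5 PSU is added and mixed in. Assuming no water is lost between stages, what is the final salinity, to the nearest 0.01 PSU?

6.00 PSU

Conserving salt mass:
Initial salt = 1,560,000×22.2 = 34,632,000
After stage 1: salt = 34,632,000 + 3,520,000×1.9 = 41,320,000; volume = 5,080,000 m³; S = 8.134 PSU
After stage 2: salt = 41,320,000 + 3,230,000×1.3 = 45,519,000; volume = 8,310,000 m³; S = 5.478 PSU
After stage 3: salt = 45,519,000 + 1,240,000×9.5 = 57,299,000; volume = 9,550,000 m³
S = 57,299,000 / 9,550,000 = 5.9999 PSU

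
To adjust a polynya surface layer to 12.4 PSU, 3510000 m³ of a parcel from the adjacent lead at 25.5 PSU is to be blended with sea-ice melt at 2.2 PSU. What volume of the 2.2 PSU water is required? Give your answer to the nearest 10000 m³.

4510000 m³

Salt balance: 3,510,000×25.5 + V×2.2 = (3,510,000+V)×12.4
89,505,000 + 2.2V = 43,524,000 + 12.4V
45,981,000 = 10.2V
V = 4,507,941.18 m³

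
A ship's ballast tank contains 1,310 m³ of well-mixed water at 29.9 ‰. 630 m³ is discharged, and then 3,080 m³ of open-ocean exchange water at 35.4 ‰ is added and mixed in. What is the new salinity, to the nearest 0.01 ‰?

34.41 ‰

Remaining after removal: 680 m³ at 29.9 ‰ (salt = 20,332)
After addition: salt = 20,332 + 3,080×35.4 = 129,364; volume = 3,760 m³
S = 129,364 / 3,760 = 34.4053 ‰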